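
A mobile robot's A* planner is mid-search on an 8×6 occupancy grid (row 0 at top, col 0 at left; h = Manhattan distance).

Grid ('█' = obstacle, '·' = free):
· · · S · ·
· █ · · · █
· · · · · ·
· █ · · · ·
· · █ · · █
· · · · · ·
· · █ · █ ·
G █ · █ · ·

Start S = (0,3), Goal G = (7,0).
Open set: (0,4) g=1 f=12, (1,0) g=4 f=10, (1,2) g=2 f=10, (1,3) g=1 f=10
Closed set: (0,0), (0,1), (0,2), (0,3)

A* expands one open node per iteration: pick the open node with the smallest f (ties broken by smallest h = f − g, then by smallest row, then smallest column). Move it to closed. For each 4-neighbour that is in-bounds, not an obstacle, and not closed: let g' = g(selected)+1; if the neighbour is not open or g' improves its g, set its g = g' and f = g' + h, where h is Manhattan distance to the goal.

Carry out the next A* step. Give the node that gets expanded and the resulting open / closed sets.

step 1: expand (1,0) (f=10, h=6) → closed; open now [(0,4) g=1 f=12, (1,2) g=2 f=10, (1,3) g=1 f=10, (2,0) g=5 f=10]

expanded=(1,0); open=[(0,4) g=1 f=12, (1,2) g=2 f=10, (1,3) g=1 f=10, (2,0) g=5 f=10]; closed=[(0,0), (0,1), (0,2), (0,3), (1,0)]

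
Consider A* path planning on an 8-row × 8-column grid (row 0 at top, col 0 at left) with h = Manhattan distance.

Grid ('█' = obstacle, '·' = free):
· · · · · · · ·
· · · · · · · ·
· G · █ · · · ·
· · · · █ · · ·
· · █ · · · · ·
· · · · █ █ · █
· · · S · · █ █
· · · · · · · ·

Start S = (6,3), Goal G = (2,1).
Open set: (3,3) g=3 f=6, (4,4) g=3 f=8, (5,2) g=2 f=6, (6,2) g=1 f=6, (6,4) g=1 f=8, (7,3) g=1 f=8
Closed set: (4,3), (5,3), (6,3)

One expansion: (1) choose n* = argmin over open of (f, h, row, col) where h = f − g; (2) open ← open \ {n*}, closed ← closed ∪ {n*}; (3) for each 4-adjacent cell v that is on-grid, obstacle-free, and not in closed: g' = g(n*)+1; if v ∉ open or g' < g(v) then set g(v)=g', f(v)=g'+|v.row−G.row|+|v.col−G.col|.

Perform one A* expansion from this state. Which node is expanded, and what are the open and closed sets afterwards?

step 1: expand (3,3) (f=6, h=3) → closed; open now [(3,2) g=4 f=6, (4,4) g=3 f=8, (5,2) g=2 f=6, (6,2) g=1 f=6, (6,4) g=1 f=8, (7,3) g=1 f=8]

expanded=(3,3); open=[(3,2) g=4 f=6, (4,4) g=3 f=8, (5,2) g=2 f=6, (6,2) g=1 f=6, (6,4) g=1 f=8, (7,3) g=1 f=8]; closed=[(3,3), (4,3), (5,3), (6,3)]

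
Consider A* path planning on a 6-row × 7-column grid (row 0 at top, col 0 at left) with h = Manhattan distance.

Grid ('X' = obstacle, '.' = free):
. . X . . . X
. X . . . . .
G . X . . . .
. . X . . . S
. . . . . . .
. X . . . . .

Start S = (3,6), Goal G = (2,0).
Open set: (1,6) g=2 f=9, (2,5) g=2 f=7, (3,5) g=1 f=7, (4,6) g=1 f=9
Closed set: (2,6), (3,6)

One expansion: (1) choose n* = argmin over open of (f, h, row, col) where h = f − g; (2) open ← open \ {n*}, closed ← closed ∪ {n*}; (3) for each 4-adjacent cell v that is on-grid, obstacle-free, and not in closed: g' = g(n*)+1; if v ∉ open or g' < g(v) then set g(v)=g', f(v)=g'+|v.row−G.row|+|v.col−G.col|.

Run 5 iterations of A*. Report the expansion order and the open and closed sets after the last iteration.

step 1: expand (2,5) (f=7, h=5) → closed; open now [(1,5) g=3 f=9, (1,6) g=2 f=9, (2,4) g=3 f=7, (3,5) g=1 f=7, (4,6) g=1 f=9]
step 2: expand (2,4) (f=7, h=4) → closed; open now [(1,4) g=4 f=9, (1,5) g=3 f=9, (1,6) g=2 f=9, (2,3) g=4 f=7, (3,4) g=4 f=9, (3,5) g=1 f=7, (4,6) g=1 f=9]
step 3: expand (2,3) (f=7, h=3) → closed; open now [(1,3) g=5 f=9, (1,4) g=4 f=9, (1,5) g=3 f=9, (1,6) g=2 f=9, (3,3) g=5 f=9, (3,4) g=4 f=9, (3,5) g=1 f=7, (4,6) g=1 f=9]
step 4: expand (3,5) (f=7, h=6) → closed; open now [(1,3) g=5 f=9, (1,4) g=4 f=9, (1,5) g=3 f=9, (1,6) g=2 f=9, (3,3) g=5 f=9, (3,4) g=2 f=7, (4,5) g=2 f=9, (4,6) g=1 f=9]
step 5: expand (3,4) (f=7, h=5) → closed; open now [(1,3) g=5 f=9, (1,4) g=4 f=9, (1,5) g=3 f=9, (1,6) g=2 f=9, (3,3) g=3 f=7, (4,4) g=3 f=9, (4,5) g=2 f=9, (4,6) g=1 f=9]

order=[(2,5) → (2,4) → (2,3) → (3,5) → (3,4)]; open=[(1,3) g=5 f=9, (1,4) g=4 f=9, (1,5) g=3 f=9, (1,6) g=2 f=9, (3,3) g=3 f=7, (4,4) g=3 f=9, (4,5) g=2 f=9, (4,6) g=1 f=9]; closed=[(2,3), (2,4), (2,5), (2,6), (3,4), (3,5), (3,6)]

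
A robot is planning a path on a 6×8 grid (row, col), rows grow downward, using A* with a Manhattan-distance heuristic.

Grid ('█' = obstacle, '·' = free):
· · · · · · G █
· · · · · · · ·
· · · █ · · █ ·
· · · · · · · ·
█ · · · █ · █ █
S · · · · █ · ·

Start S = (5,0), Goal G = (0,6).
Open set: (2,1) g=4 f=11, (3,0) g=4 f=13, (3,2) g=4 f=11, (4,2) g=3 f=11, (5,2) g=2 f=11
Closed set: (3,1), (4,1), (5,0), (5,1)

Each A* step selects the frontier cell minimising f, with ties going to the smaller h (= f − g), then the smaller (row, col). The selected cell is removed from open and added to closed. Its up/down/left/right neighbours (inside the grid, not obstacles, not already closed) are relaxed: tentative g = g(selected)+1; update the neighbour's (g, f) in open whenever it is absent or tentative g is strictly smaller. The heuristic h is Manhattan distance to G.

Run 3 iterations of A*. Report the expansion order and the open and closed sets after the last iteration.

step 1: expand (2,1) (f=11, h=7) → closed; open now [(1,1) g=5 f=11, (2,0) g=5 f=13, (2,2) g=5 f=11, (3,0) g=4 f=13, (3,2) g=4 f=11, (4,2) g=3 f=11, (5,2) g=2 f=11]
step 2: expand (1,1) (f=11, h=6) → closed; open now [(0,1) g=6 f=11, (1,0) g=6 f=13, (1,2) g=6 f=11, (2,0) g=5 f=13, (2,2) g=5 f=11, (3,0) g=4 f=13, (3,2) g=4 f=11, (4,2) g=3 f=11, (5,2) g=2 f=11]
step 3: expand (0,1) (f=11, h=5) → closed; open now [(0,0) g=7 f=13, (0,2) g=7 f=11, (1,0) g=6 f=13, (1,2) g=6 f=11, (2,0) g=5 f=13, (2,2) g=5 f=11, (3,0) g=4 f=13, (3,2) g=4 f=11, (4,2) g=3 f=11, (5,2) g=2 f=11]

order=[(2,1) → (1,1) → (0,1)]; open=[(0,0) g=7 f=13, (0,2) g=7 f=11, (1,0) g=6 f=13, (1,2) g=6 f=11, (2,0) g=5 f=13, (2,2) g=5 f=11, (3,0) g=4 f=13, (3,2) g=4 f=11, (4,2) g=3 f=11, (5,2) g=2 f=11]; closed=[(0,1), (1,1), (2,1), (3,1), (4,1), (5,0), (5,1)]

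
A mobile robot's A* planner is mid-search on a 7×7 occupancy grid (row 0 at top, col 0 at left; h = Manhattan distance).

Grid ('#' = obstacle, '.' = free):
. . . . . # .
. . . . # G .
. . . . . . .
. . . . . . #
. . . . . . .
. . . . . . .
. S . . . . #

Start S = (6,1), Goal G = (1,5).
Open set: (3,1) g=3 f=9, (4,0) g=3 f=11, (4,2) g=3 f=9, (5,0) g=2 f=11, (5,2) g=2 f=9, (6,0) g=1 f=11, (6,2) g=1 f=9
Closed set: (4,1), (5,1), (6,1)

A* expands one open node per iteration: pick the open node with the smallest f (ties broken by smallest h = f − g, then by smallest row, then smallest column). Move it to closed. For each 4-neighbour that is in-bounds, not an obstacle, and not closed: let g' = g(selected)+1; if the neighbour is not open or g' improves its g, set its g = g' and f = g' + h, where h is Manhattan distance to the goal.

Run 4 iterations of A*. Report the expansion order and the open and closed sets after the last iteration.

step 1: expand (3,1) (f=9, h=6) → closed; open now [(2,1) g=4 f=9, (3,0) g=4 f=11, (3,2) g=4 f=9, (4,0) g=3 f=11, (4,2) g=3 f=9, (5,0) g=2 f=11, (5,2) g=2 f=9, (6,0) g=1 f=11, (6,2) g=1 f=9]
step 2: expand (2,1) (f=9, h=5) → closed; open now [(1,1) g=5 f=9, (2,0) g=5 f=11, (2,2) g=5 f=9, (3,0) g=4 f=11, (3,2) g=4 f=9, (4,0) g=3 f=11, (4,2) g=3 f=9, (5,0) g=2 f=11, (5,2) g=2 f=9, (6,0) g=1 f=11, (6,2) g=1 f=9]
step 3: expand (1,1) (f=9, h=4) → closed; open now [(0,1) g=6 f=11, (1,0) g=6 f=11, (1,2) g=6 f=9, (2,0) g=5 f=11, (2,2) g=5 f=9, (3,0) g=4 f=11, (3,2) g=4 f=9, (4,0) g=3 f=11, (4,2) g=3 f=9, (5,0) g=2 f=11, (5,2) g=2 f=9, (6,0) g=1 f=11, (6,2) g=1 f=9]
step 4: expand (1,2) (f=9, h=3) → closed; open now [(0,1) g=6 f=11, (0,2) g=7 f=11, (1,0) g=6 f=11, (1,3) g=7 f=9, (2,0) g=5 f=11, (2,2) g=5 f=9, (3,0) g=4 f=11, (3,2) g=4 f=9, (4,0) g=3 f=11, (4,2) g=3 f=9, (5,0) g=2 f=11, (5,2) g=2 f=9, (6,0) g=1 f=11, (6,2) g=1 f=9]

order=[(3,1) → (2,1) → (1,1) → (1,2)]; open=[(0,1) g=6 f=11, (0,2) g=7 f=11, (1,0) g=6 f=11, (1,3) g=7 f=9, (2,0) g=5 f=11, (2,2) g=5 f=9, (3,0) g=4 f=11, (3,2) g=4 f=9, (4,0) g=3 f=11, (4,2) g=3 f=9, (5,0) g=2 f=11, (5,2) g=2 f=9, (6,0) g=1 f=11, (6,2) g=1 f=9]; closed=[(1,1), (1,2), (2,1), (3,1), (4,1), (5,1), (6,1)]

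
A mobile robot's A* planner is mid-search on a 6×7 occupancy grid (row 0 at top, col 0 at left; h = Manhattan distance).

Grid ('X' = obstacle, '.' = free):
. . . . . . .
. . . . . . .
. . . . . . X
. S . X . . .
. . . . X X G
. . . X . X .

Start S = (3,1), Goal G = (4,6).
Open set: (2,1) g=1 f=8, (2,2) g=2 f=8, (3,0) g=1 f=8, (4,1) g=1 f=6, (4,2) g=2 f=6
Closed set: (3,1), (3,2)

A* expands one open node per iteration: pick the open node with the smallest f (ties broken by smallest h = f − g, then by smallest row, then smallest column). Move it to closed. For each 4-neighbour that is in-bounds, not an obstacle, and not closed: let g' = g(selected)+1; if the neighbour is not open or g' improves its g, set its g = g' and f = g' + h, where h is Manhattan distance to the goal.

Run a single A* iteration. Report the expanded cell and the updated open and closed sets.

expanded=(4,2); open=[(2,1) g=1 f=8, (2,2) g=2 f=8, (3,0) g=1 f=8, (4,1) g=1 f=6, (4,3) g=3 f=6, (5,2) g=3 f=8]; closed=[(3,1), (3,2), (4,2)]

step 1: expand (4,2) (f=6, h=4) → closed; open now [(2,1) g=1 f=8, (2,2) g=2 f=8, (3,0) g=1 f=8, (4,1) g=1 f=6, (4,3) g=3 f=6, (5,2) g=3 f=8]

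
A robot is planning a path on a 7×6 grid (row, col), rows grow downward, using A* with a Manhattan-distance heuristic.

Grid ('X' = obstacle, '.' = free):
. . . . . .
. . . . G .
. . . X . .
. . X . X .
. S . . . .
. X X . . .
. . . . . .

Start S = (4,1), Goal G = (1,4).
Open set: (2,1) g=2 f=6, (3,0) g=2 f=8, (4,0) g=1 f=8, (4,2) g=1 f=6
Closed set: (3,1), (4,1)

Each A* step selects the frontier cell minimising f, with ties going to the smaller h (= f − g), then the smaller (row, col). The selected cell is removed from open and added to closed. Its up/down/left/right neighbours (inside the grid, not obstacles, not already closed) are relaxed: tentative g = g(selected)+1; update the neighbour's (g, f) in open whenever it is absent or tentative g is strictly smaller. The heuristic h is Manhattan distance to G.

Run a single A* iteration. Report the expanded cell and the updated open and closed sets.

step 1: expand (2,1) (f=6, h=4) → closed; open now [(1,1) g=3 f=6, (2,0) g=3 f=8, (2,2) g=3 f=6, (3,0) g=2 f=8, (4,0) g=1 f=8, (4,2) g=1 f=6]

expanded=(2,1); open=[(1,1) g=3 f=6, (2,0) g=3 f=8, (2,2) g=3 f=6, (3,0) g=2 f=8, (4,0) g=1 f=8, (4,2) g=1 f=6]; closed=[(2,1), (3,1), (4,1)]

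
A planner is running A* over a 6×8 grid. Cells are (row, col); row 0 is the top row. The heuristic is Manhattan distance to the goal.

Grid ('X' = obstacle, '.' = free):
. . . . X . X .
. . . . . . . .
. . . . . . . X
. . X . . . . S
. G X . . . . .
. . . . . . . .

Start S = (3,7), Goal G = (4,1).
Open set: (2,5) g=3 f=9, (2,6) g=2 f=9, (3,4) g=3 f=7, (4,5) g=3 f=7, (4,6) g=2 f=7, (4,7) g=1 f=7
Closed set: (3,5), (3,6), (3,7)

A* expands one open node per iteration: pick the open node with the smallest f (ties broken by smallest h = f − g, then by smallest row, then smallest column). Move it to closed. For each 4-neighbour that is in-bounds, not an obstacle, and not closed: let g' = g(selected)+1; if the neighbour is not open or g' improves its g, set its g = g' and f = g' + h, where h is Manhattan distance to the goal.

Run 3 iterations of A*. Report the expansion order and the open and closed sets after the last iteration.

order=[(3,4) → (3,3) → (4,3)]; open=[(2,3) g=5 f=9, (2,4) g=4 f=9, (2,5) g=3 f=9, (2,6) g=2 f=9, (4,4) g=4 f=7, (4,5) g=3 f=7, (4,6) g=2 f=7, (4,7) g=1 f=7, (5,3) g=6 f=9]; closed=[(3,3), (3,4), (3,5), (3,6), (3,7), (4,3)]

step 1: expand (3,4) (f=7, h=4) → closed; open now [(2,4) g=4 f=9, (2,5) g=3 f=9, (2,6) g=2 f=9, (3,3) g=4 f=7, (4,4) g=4 f=7, (4,5) g=3 f=7, (4,6) g=2 f=7, (4,7) g=1 f=7]
step 2: expand (3,3) (f=7, h=3) → closed; open now [(2,3) g=5 f=9, (2,4) g=4 f=9, (2,5) g=3 f=9, (2,6) g=2 f=9, (4,3) g=5 f=7, (4,4) g=4 f=7, (4,5) g=3 f=7, (4,6) g=2 f=7, (4,7) g=1 f=7]
step 3: expand (4,3) (f=7, h=2) → closed; open now [(2,3) g=5 f=9, (2,4) g=4 f=9, (2,5) g=3 f=9, (2,6) g=2 f=9, (4,4) g=4 f=7, (4,5) g=3 f=7, (4,6) g=2 f=7, (4,7) g=1 f=7, (5,3) g=6 f=9]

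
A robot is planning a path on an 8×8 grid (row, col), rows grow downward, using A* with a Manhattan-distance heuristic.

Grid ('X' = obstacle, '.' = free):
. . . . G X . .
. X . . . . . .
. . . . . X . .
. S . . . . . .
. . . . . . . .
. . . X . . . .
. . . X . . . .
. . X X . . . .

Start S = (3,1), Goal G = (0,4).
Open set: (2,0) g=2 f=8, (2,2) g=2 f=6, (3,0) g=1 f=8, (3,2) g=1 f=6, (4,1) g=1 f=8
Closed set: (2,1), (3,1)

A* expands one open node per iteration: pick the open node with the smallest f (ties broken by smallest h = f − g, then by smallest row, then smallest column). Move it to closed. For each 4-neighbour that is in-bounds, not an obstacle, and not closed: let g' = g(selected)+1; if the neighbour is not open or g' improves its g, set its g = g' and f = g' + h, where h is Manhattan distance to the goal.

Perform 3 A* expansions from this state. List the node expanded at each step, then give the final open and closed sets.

order=[(2,2) → (1,2) → (0,2)]; open=[(0,1) g=5 f=8, (0,3) g=5 f=6, (1,3) g=4 f=6, (2,0) g=2 f=8, (2,3) g=3 f=6, (3,0) g=1 f=8, (3,2) g=1 f=6, (4,1) g=1 f=8]; closed=[(0,2), (1,2), (2,1), (2,2), (3,1)]

step 1: expand (2,2) (f=6, h=4) → closed; open now [(1,2) g=3 f=6, (2,0) g=2 f=8, (2,3) g=3 f=6, (3,0) g=1 f=8, (3,2) g=1 f=6, (4,1) g=1 f=8]
step 2: expand (1,2) (f=6, h=3) → closed; open now [(0,2) g=4 f=6, (1,3) g=4 f=6, (2,0) g=2 f=8, (2,3) g=3 f=6, (3,0) g=1 f=8, (3,2) g=1 f=6, (4,1) g=1 f=8]
step 3: expand (0,2) (f=6, h=2) → closed; open now [(0,1) g=5 f=8, (0,3) g=5 f=6, (1,3) g=4 f=6, (2,0) g=2 f=8, (2,3) g=3 f=6, (3,0) g=1 f=8, (3,2) g=1 f=6, (4,1) g=1 f=8]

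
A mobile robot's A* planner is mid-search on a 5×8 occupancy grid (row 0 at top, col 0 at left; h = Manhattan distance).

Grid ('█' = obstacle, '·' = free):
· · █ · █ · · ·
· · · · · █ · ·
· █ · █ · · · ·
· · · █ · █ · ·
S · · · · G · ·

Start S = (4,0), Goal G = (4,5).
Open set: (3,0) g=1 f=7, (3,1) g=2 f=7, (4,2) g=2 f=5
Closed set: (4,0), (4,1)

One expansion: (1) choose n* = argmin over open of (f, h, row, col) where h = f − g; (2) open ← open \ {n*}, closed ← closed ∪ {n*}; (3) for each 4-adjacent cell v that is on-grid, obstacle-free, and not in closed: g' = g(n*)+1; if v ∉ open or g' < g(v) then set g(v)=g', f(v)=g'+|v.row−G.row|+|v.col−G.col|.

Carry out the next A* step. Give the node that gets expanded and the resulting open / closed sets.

expanded=(4,2); open=[(3,0) g=1 f=7, (3,1) g=2 f=7, (3,2) g=3 f=7, (4,3) g=3 f=5]; closed=[(4,0), (4,1), (4,2)]

step 1: expand (4,2) (f=5, h=3) → closed; open now [(3,0) g=1 f=7, (3,1) g=2 f=7, (3,2) g=3 f=7, (4,3) g=3 f=5]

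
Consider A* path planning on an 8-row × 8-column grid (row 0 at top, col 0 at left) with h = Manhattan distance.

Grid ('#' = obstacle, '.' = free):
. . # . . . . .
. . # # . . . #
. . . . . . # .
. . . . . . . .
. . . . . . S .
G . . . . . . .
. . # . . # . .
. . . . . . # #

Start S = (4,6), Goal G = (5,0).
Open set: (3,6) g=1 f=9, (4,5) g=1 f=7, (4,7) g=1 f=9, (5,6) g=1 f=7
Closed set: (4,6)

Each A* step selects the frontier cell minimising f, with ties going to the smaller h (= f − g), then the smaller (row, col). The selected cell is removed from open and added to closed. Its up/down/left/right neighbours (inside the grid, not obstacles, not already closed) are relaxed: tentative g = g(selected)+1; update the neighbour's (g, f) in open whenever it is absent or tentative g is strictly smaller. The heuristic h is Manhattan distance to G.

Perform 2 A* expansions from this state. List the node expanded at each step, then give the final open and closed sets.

order=[(4,5) → (4,4)]; open=[(3,4) g=3 f=9, (3,5) g=2 f=9, (3,6) g=1 f=9, (4,3) g=3 f=7, (4,7) g=1 f=9, (5,4) g=3 f=7, (5,5) g=2 f=7, (5,6) g=1 f=7]; closed=[(4,4), (4,5), (4,6)]

step 1: expand (4,5) (f=7, h=6) → closed; open now [(3,5) g=2 f=9, (3,6) g=1 f=9, (4,4) g=2 f=7, (4,7) g=1 f=9, (5,5) g=2 f=7, (5,6) g=1 f=7]
step 2: expand (4,4) (f=7, h=5) → closed; open now [(3,4) g=3 f=9, (3,5) g=2 f=9, (3,6) g=1 f=9, (4,3) g=3 f=7, (4,7) g=1 f=9, (5,4) g=3 f=7, (5,5) g=2 f=7, (5,6) g=1 f=7]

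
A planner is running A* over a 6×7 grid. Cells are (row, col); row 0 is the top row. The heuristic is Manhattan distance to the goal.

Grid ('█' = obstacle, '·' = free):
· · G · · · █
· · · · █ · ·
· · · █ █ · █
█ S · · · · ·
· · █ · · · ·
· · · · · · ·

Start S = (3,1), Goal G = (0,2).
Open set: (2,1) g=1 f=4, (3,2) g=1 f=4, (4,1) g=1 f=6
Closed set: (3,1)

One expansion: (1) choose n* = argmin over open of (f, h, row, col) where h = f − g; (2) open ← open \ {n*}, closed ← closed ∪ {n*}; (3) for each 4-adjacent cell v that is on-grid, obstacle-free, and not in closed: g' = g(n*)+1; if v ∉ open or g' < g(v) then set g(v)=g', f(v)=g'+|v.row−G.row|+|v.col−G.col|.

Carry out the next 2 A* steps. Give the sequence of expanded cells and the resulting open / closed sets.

order=[(2,1) → (1,1)]; open=[(0,1) g=3 f=4, (1,0) g=3 f=6, (1,2) g=3 f=4, (2,0) g=2 f=6, (2,2) g=2 f=4, (3,2) g=1 f=4, (4,1) g=1 f=6]; closed=[(1,1), (2,1), (3,1)]

step 1: expand (2,1) (f=4, h=3) → closed; open now [(1,1) g=2 f=4, (2,0) g=2 f=6, (2,2) g=2 f=4, (3,2) g=1 f=4, (4,1) g=1 f=6]
step 2: expand (1,1) (f=4, h=2) → closed; open now [(0,1) g=3 f=4, (1,0) g=3 f=6, (1,2) g=3 f=4, (2,0) g=2 f=6, (2,2) g=2 f=4, (3,2) g=1 f=4, (4,1) g=1 f=6]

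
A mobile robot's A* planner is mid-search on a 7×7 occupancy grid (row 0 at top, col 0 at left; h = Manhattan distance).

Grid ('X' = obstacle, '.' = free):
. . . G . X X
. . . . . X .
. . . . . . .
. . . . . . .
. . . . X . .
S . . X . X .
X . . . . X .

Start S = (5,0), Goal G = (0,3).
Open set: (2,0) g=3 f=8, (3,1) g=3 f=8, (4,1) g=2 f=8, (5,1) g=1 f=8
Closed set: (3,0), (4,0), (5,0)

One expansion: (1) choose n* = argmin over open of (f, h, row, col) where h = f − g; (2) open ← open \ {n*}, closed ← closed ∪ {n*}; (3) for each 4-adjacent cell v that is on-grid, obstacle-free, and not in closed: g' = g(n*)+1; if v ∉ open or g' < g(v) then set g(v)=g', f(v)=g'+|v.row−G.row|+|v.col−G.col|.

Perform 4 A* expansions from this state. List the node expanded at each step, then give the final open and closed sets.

order=[(2,0) → (1,0) → (0,0) → (0,1)]; open=[(0,2) g=7 f=8, (1,1) g=5 f=8, (2,1) g=4 f=8, (3,1) g=3 f=8, (4,1) g=2 f=8, (5,1) g=1 f=8]; closed=[(0,0), (0,1), (1,0), (2,0), (3,0), (4,0), (5,0)]

step 1: expand (2,0) (f=8, h=5) → closed; open now [(1,0) g=4 f=8, (2,1) g=4 f=8, (3,1) g=3 f=8, (4,1) g=2 f=8, (5,1) g=1 f=8]
step 2: expand (1,0) (f=8, h=4) → closed; open now [(0,0) g=5 f=8, (1,1) g=5 f=8, (2,1) g=4 f=8, (3,1) g=3 f=8, (4,1) g=2 f=8, (5,1) g=1 f=8]
step 3: expand (0,0) (f=8, h=3) → closed; open now [(0,1) g=6 f=8, (1,1) g=5 f=8, (2,1) g=4 f=8, (3,1) g=3 f=8, (4,1) g=2 f=8, (5,1) g=1 f=8]
step 4: expand (0,1) (f=8, h=2) → closed; open now [(0,2) g=7 f=8, (1,1) g=5 f=8, (2,1) g=4 f=8, (3,1) g=3 f=8, (4,1) g=2 f=8, (5,1) g=1 f=8]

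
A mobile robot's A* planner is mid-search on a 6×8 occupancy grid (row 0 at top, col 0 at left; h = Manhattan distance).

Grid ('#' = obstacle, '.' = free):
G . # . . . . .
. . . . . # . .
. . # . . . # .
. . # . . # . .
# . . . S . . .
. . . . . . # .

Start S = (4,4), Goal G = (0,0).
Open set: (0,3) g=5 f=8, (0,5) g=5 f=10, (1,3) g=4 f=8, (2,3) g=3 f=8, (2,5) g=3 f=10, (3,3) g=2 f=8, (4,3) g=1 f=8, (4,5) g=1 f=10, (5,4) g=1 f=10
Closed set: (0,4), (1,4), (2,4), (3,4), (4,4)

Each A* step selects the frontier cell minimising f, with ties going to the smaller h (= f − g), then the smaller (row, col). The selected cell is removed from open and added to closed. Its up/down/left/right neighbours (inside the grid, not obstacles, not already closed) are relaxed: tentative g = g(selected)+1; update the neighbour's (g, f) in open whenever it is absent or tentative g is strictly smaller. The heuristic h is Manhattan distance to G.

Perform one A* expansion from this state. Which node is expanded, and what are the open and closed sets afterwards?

step 1: expand (0,3) (f=8, h=3) → closed; open now [(0,5) g=5 f=10, (1,3) g=4 f=8, (2,3) g=3 f=8, (2,5) g=3 f=10, (3,3) g=2 f=8, (4,3) g=1 f=8, (4,5) g=1 f=10, (5,4) g=1 f=10]

expanded=(0,3); open=[(0,5) g=5 f=10, (1,3) g=4 f=8, (2,3) g=3 f=8, (2,5) g=3 f=10, (3,3) g=2 f=8, (4,3) g=1 f=8, (4,5) g=1 f=10, (5,4) g=1 f=10]; closed=[(0,3), (0,4), (1,4), (2,4), (3,4), (4,4)]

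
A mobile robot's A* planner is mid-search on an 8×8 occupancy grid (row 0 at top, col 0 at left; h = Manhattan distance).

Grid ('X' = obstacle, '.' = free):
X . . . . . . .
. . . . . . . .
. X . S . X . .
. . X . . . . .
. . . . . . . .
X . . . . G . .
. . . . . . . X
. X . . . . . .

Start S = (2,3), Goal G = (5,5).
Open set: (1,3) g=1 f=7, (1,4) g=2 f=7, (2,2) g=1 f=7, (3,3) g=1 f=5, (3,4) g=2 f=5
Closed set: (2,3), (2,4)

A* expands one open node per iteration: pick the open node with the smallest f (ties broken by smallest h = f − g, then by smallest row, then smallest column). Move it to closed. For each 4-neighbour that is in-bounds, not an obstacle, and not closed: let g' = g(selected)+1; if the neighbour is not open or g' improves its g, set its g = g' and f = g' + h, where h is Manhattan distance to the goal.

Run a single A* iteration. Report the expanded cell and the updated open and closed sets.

expanded=(3,4); open=[(1,3) g=1 f=7, (1,4) g=2 f=7, (2,2) g=1 f=7, (3,3) g=1 f=5, (3,5) g=3 f=5, (4,4) g=3 f=5]; closed=[(2,3), (2,4), (3,4)]

step 1: expand (3,4) (f=5, h=3) → closed; open now [(1,3) g=1 f=7, (1,4) g=2 f=7, (2,2) g=1 f=7, (3,3) g=1 f=5, (3,5) g=3 f=5, (4,4) g=3 f=5]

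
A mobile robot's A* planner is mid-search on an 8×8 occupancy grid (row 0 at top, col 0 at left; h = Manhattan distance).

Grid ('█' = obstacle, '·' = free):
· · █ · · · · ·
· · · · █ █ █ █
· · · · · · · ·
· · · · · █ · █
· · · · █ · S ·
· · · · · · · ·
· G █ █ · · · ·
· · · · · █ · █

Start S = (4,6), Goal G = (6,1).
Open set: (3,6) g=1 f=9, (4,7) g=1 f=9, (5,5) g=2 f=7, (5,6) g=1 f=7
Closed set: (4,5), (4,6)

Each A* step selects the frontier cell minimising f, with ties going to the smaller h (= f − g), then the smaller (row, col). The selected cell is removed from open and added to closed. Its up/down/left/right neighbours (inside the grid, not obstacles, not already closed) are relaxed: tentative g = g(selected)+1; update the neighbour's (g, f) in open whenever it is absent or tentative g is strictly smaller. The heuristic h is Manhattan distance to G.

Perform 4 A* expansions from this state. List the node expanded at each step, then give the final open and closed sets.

order=[(5,5) → (5,4) → (5,3) → (5,2)]; open=[(3,6) g=1 f=9, (4,2) g=6 f=9, (4,3) g=5 f=9, (4,7) g=1 f=9, (5,1) g=6 f=7, (5,6) g=1 f=7, (6,4) g=4 f=7, (6,5) g=3 f=7]; closed=[(4,5), (4,6), (5,2), (5,3), (5,4), (5,5)]

step 1: expand (5,5) (f=7, h=5) → closed; open now [(3,6) g=1 f=9, (4,7) g=1 f=9, (5,4) g=3 f=7, (5,6) g=1 f=7, (6,5) g=3 f=7]
step 2: expand (5,4) (f=7, h=4) → closed; open now [(3,6) g=1 f=9, (4,7) g=1 f=9, (5,3) g=4 f=7, (5,6) g=1 f=7, (6,4) g=4 f=7, (6,5) g=3 f=7]
step 3: expand (5,3) (f=7, h=3) → closed; open now [(3,6) g=1 f=9, (4,3) g=5 f=9, (4,7) g=1 f=9, (5,2) g=5 f=7, (5,6) g=1 f=7, (6,4) g=4 f=7, (6,5) g=3 f=7]
step 4: expand (5,2) (f=7, h=2) → closed; open now [(3,6) g=1 f=9, (4,2) g=6 f=9, (4,3) g=5 f=9, (4,7) g=1 f=9, (5,1) g=6 f=7, (5,6) g=1 f=7, (6,4) g=4 f=7, (6,5) g=3 f=7]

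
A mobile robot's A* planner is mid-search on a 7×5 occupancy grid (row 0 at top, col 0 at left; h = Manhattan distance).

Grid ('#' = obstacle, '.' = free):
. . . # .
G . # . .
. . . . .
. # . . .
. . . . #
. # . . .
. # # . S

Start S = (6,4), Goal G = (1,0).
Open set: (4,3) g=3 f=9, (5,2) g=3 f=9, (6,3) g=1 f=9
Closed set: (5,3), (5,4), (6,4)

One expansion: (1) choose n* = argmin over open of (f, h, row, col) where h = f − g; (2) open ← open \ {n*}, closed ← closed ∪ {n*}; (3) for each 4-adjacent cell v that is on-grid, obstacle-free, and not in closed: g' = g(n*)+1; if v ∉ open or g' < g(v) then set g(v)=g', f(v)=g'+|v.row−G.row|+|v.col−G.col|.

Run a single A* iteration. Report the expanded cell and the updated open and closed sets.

step 1: expand (4,3) (f=9, h=6) → closed; open now [(3,3) g=4 f=9, (4,2) g=4 f=9, (5,2) g=3 f=9, (6,3) g=1 f=9]

expanded=(4,3); open=[(3,3) g=4 f=9, (4,2) g=4 f=9, (5,2) g=3 f=9, (6,3) g=1 f=9]; closed=[(4,3), (5,3), (5,4), (6,4)]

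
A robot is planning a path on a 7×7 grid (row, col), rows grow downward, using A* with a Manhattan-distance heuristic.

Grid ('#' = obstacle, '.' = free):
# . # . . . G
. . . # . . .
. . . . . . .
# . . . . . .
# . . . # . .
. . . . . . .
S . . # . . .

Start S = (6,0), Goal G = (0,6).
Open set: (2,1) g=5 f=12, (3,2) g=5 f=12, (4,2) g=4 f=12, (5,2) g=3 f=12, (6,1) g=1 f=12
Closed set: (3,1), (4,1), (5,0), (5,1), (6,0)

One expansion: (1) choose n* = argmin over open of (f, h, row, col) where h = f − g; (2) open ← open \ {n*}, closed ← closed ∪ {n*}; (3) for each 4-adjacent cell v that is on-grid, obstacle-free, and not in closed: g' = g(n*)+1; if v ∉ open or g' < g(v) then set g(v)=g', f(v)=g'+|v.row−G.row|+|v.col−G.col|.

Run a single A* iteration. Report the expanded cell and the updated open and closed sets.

expanded=(2,1); open=[(1,1) g=6 f=12, (2,0) g=6 f=14, (2,2) g=6 f=12, (3,2) g=5 f=12, (4,2) g=4 f=12, (5,2) g=3 f=12, (6,1) g=1 f=12]; closed=[(2,1), (3,1), (4,1), (5,0), (5,1), (6,0)]

step 1: expand (2,1) (f=12, h=7) → closed; open now [(1,1) g=6 f=12, (2,0) g=6 f=14, (2,2) g=6 f=12, (3,2) g=5 f=12, (4,2) g=4 f=12, (5,2) g=3 f=12, (6,1) g=1 f=12]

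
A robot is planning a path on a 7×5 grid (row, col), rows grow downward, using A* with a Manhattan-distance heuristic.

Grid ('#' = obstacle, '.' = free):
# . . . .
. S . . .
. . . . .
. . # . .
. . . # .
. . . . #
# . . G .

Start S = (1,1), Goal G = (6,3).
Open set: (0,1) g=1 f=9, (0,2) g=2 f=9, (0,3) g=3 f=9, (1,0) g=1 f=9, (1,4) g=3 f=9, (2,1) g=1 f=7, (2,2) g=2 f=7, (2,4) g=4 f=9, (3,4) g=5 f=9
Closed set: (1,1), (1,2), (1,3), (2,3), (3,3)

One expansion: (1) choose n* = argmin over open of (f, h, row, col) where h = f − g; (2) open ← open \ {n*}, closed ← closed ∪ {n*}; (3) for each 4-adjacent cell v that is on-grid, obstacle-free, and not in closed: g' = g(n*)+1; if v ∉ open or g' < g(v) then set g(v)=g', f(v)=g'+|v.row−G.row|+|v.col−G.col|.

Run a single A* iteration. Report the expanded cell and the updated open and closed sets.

step 1: expand (2,2) (f=7, h=5) → closed; open now [(0,1) g=1 f=9, (0,2) g=2 f=9, (0,3) g=3 f=9, (1,0) g=1 f=9, (1,4) g=3 f=9, (2,1) g=1 f=7, (2,4) g=4 f=9, (3,4) g=5 f=9]

expanded=(2,2); open=[(0,1) g=1 f=9, (0,2) g=2 f=9, (0,3) g=3 f=9, (1,0) g=1 f=9, (1,4) g=3 f=9, (2,1) g=1 f=7, (2,4) g=4 f=9, (3,4) g=5 f=9]; closed=[(1,1), (1,2), (1,3), (2,2), (2,3), (3,3)]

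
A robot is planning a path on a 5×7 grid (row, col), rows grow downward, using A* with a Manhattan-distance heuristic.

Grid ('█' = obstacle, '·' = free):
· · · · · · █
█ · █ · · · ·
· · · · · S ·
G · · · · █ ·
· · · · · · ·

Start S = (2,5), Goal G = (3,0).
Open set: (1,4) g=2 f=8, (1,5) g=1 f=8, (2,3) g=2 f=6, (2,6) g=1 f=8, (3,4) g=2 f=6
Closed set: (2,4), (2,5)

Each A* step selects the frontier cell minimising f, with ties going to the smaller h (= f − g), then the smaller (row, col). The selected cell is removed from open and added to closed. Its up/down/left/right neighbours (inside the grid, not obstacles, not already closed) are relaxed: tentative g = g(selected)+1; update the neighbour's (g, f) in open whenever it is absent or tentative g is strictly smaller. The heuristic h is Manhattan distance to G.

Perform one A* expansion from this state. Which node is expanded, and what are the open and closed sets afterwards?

step 1: expand (2,3) (f=6, h=4) → closed; open now [(1,3) g=3 f=8, (1,4) g=2 f=8, (1,5) g=1 f=8, (2,2) g=3 f=6, (2,6) g=1 f=8, (3,3) g=3 f=6, (3,4) g=2 f=6]

expanded=(2,3); open=[(1,3) g=3 f=8, (1,4) g=2 f=8, (1,5) g=1 f=8, (2,2) g=3 f=6, (2,6) g=1 f=8, (3,3) g=3 f=6, (3,4) g=2 f=6]; closed=[(2,3), (2,4), (2,5)]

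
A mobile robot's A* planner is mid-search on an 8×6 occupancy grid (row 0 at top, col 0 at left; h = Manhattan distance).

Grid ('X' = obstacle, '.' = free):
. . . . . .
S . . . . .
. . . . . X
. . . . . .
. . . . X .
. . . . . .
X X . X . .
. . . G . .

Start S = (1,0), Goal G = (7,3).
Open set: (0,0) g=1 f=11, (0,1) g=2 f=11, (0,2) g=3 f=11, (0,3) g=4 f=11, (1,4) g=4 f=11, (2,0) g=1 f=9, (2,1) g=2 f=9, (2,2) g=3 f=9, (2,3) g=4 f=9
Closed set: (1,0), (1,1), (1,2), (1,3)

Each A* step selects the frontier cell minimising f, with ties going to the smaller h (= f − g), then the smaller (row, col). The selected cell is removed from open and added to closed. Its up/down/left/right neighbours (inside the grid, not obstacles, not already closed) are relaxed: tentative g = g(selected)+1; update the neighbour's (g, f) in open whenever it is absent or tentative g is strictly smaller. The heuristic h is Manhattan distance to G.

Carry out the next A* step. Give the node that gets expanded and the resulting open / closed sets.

step 1: expand (2,3) (f=9, h=5) → closed; open now [(0,0) g=1 f=11, (0,1) g=2 f=11, (0,2) g=3 f=11, (0,3) g=4 f=11, (1,4) g=4 f=11, (2,0) g=1 f=9, (2,1) g=2 f=9, (2,2) g=3 f=9, (2,4) g=5 f=11, (3,3) g=5 f=9]

expanded=(2,3); open=[(0,0) g=1 f=11, (0,1) g=2 f=11, (0,2) g=3 f=11, (0,3) g=4 f=11, (1,4) g=4 f=11, (2,0) g=1 f=9, (2,1) g=2 f=9, (2,2) g=3 f=9, (2,4) g=5 f=11, (3,3) g=5 f=9]; closed=[(1,0), (1,1), (1,2), (1,3), (2,3)]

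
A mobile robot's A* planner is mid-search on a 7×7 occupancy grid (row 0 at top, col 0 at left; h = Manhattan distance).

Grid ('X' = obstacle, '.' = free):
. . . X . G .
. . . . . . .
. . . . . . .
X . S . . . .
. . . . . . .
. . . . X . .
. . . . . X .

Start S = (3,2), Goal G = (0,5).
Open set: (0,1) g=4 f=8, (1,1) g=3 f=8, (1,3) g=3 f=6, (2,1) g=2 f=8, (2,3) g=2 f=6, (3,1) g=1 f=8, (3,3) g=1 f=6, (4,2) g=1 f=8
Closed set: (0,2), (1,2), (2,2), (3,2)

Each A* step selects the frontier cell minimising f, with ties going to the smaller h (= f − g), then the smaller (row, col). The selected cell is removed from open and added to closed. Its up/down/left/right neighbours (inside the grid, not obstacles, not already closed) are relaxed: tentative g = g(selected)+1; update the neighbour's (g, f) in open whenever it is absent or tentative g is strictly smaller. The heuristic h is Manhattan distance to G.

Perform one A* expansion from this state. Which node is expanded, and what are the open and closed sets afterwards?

expanded=(1,3); open=[(0,1) g=4 f=8, (1,1) g=3 f=8, (1,4) g=4 f=6, (2,1) g=2 f=8, (2,3) g=2 f=6, (3,1) g=1 f=8, (3,3) g=1 f=6, (4,2) g=1 f=8]; closed=[(0,2), (1,2), (1,3), (2,2), (3,2)]

step 1: expand (1,3) (f=6, h=3) → closed; open now [(0,1) g=4 f=8, (1,1) g=3 f=8, (1,4) g=4 f=6, (2,1) g=2 f=8, (2,3) g=2 f=6, (3,1) g=1 f=8, (3,3) g=1 f=6, (4,2) g=1 f=8]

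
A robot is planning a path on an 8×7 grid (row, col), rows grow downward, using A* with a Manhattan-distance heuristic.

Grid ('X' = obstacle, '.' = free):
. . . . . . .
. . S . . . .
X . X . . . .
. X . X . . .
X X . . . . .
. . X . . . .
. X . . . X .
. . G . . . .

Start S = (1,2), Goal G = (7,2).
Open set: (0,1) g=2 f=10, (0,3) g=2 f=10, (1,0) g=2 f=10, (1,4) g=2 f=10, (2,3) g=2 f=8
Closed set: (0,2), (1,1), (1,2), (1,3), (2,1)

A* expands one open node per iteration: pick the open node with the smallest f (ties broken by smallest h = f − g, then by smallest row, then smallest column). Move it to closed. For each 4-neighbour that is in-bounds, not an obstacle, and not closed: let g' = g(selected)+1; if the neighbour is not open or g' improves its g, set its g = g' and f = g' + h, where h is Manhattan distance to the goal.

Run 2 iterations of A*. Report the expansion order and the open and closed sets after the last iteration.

order=[(2,3) → (2,4)]; open=[(0,1) g=2 f=10, (0,3) g=2 f=10, (1,0) g=2 f=10, (1,4) g=2 f=10, (2,5) g=4 f=12, (3,4) g=4 f=10]; closed=[(0,2), (1,1), (1,2), (1,3), (2,1), (2,3), (2,4)]

step 1: expand (2,3) (f=8, h=6) → closed; open now [(0,1) g=2 f=10, (0,3) g=2 f=10, (1,0) g=2 f=10, (1,4) g=2 f=10, (2,4) g=3 f=10]
step 2: expand (2,4) (f=10, h=7) → closed; open now [(0,1) g=2 f=10, (0,3) g=2 f=10, (1,0) g=2 f=10, (1,4) g=2 f=10, (2,5) g=4 f=12, (3,4) g=4 f=10]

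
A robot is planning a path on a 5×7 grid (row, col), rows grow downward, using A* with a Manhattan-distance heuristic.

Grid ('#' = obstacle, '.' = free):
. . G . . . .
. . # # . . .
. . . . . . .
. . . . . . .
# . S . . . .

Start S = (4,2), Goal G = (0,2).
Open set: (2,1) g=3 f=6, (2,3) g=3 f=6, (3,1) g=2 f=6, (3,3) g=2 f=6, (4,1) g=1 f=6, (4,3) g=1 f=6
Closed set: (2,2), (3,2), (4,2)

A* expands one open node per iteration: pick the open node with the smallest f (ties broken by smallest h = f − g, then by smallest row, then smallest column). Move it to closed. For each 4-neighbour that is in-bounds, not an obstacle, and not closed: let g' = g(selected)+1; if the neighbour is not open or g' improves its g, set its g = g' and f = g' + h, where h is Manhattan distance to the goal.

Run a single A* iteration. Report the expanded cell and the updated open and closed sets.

expanded=(2,1); open=[(1,1) g=4 f=6, (2,0) g=4 f=8, (2,3) g=3 f=6, (3,1) g=2 f=6, (3,3) g=2 f=6, (4,1) g=1 f=6, (4,3) g=1 f=6]; closed=[(2,1), (2,2), (3,2), (4,2)]

step 1: expand (2,1) (f=6, h=3) → closed; open now [(1,1) g=4 f=6, (2,0) g=4 f=8, (2,3) g=3 f=6, (3,1) g=2 f=6, (3,3) g=2 f=6, (4,1) g=1 f=6, (4,3) g=1 f=6]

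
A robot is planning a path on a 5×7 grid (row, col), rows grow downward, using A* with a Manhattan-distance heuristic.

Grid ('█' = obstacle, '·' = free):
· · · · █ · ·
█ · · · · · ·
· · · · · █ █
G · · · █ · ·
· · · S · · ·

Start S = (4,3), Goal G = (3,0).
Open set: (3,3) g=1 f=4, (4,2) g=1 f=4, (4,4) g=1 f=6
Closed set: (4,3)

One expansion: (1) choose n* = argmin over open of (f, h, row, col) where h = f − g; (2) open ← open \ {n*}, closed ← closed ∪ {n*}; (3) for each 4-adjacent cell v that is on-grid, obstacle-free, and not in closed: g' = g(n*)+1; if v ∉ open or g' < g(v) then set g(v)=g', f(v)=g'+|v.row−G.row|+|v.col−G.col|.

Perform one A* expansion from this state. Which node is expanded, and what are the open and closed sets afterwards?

expanded=(3,3); open=[(2,3) g=2 f=6, (3,2) g=2 f=4, (4,2) g=1 f=4, (4,4) g=1 f=6]; closed=[(3,3), (4,3)]

step 1: expand (3,3) (f=4, h=3) → closed; open now [(2,3) g=2 f=6, (3,2) g=2 f=4, (4,2) g=1 f=4, (4,4) g=1 f=6]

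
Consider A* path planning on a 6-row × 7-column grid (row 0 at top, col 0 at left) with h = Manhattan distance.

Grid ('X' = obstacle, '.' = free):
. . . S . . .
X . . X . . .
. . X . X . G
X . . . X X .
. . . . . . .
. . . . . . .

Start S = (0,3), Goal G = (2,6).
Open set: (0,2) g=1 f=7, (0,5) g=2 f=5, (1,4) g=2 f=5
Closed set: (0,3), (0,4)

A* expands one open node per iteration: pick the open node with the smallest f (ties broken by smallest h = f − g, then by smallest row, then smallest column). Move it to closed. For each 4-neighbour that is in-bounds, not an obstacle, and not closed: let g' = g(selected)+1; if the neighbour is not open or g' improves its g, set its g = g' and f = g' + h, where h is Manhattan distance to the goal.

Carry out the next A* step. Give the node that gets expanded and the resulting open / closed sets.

expanded=(0,5); open=[(0,2) g=1 f=7, (0,6) g=3 f=5, (1,4) g=2 f=5, (1,5) g=3 f=5]; closed=[(0,3), (0,4), (0,5)]

step 1: expand (0,5) (f=5, h=3) → closed; open now [(0,2) g=1 f=7, (0,6) g=3 f=5, (1,4) g=2 f=5, (1,5) g=3 f=5]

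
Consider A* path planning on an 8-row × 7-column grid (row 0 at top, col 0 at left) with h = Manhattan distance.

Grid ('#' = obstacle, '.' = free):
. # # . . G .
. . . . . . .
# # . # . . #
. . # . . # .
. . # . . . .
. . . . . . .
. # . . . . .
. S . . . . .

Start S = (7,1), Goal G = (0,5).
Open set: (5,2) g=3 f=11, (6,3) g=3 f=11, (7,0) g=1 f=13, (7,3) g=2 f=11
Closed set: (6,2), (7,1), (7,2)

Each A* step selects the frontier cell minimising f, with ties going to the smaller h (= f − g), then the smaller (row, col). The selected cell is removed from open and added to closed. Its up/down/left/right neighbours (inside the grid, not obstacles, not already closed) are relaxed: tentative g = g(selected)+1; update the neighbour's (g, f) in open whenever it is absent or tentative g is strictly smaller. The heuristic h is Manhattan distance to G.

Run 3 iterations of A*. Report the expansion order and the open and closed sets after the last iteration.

step 1: expand (5,2) (f=11, h=8) → closed; open now [(5,1) g=4 f=13, (5,3) g=4 f=11, (6,3) g=3 f=11, (7,0) g=1 f=13, (7,3) g=2 f=11]
step 2: expand (5,3) (f=11, h=7) → closed; open now [(4,3) g=5 f=11, (5,1) g=4 f=13, (5,4) g=5 f=11, (6,3) g=3 f=11, (7,0) g=1 f=13, (7,3) g=2 f=11]
step 3: expand (4,3) (f=11, h=6) → closed; open now [(3,3) g=6 f=11, (4,4) g=6 f=11, (5,1) g=4 f=13, (5,4) g=5 f=11, (6,3) g=3 f=11, (7,0) g=1 f=13, (7,3) g=2 f=11]

order=[(5,2) → (5,3) → (4,3)]; open=[(3,3) g=6 f=11, (4,4) g=6 f=11, (5,1) g=4 f=13, (5,4) g=5 f=11, (6,3) g=3 f=11, (7,0) g=1 f=13, (7,3) g=2 f=11]; closed=[(4,3), (5,2), (5,3), (6,2), (7,1), (7,2)]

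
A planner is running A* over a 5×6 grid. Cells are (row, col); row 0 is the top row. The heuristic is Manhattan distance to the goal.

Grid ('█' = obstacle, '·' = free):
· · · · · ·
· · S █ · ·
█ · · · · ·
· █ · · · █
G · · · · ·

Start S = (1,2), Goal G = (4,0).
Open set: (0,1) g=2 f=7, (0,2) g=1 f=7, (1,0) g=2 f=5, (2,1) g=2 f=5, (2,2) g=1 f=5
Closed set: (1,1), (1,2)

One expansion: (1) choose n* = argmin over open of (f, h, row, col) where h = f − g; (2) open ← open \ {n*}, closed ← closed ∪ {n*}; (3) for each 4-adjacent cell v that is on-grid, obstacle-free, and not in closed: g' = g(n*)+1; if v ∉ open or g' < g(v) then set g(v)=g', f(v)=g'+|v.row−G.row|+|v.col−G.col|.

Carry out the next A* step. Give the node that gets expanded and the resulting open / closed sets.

expanded=(1,0); open=[(0,0) g=3 f=7, (0,1) g=2 f=7, (0,2) g=1 f=7, (2,1) g=2 f=5, (2,2) g=1 f=5]; closed=[(1,0), (1,1), (1,2)]

step 1: expand (1,0) (f=5, h=3) → closed; open now [(0,0) g=3 f=7, (0,1) g=2 f=7, (0,2) g=1 f=7, (2,1) g=2 f=5, (2,2) g=1 f=5]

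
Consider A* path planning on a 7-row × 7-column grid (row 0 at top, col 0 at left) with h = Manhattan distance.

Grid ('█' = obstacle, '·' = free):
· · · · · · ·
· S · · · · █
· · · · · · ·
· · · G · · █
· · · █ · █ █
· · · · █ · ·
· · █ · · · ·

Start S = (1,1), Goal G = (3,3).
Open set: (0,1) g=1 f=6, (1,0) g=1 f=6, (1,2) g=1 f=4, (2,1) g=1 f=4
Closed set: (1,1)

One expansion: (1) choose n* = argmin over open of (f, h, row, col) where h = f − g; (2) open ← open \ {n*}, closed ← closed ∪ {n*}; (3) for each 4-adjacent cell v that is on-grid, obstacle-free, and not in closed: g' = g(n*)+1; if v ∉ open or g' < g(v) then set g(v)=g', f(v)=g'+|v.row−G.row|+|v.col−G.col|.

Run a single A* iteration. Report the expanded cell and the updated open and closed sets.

expanded=(1,2); open=[(0,1) g=1 f=6, (0,2) g=2 f=6, (1,0) g=1 f=6, (1,3) g=2 f=4, (2,1) g=1 f=4, (2,2) g=2 f=4]; closed=[(1,1), (1,2)]

step 1: expand (1,2) (f=4, h=3) → closed; open now [(0,1) g=1 f=6, (0,2) g=2 f=6, (1,0) g=1 f=6, (1,3) g=2 f=4, (2,1) g=1 f=4, (2,2) g=2 f=4]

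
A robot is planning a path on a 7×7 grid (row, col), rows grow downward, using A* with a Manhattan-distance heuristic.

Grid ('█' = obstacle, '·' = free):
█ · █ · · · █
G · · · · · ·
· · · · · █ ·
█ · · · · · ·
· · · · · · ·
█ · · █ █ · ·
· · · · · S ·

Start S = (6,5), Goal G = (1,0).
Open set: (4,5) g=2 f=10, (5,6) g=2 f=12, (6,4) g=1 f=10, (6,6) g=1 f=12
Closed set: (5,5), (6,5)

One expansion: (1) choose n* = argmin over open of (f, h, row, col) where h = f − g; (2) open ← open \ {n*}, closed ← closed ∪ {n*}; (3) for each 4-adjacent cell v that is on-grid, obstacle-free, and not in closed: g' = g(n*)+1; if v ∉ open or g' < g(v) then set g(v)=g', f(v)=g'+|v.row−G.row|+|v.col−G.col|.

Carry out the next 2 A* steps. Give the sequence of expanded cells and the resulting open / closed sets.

step 1: expand (4,5) (f=10, h=8) → closed; open now [(3,5) g=3 f=10, (4,4) g=3 f=10, (4,6) g=3 f=12, (5,6) g=2 f=12, (6,4) g=1 f=10, (6,6) g=1 f=12]
step 2: expand (3,5) (f=10, h=7) → closed; open now [(3,4) g=4 f=10, (3,6) g=4 f=12, (4,4) g=3 f=10, (4,6) g=3 f=12, (5,6) g=2 f=12, (6,4) g=1 f=10, (6,6) g=1 f=12]

order=[(4,5) → (3,5)]; open=[(3,4) g=4 f=10, (3,6) g=4 f=12, (4,4) g=3 f=10, (4,6) g=3 f=12, (5,6) g=2 f=12, (6,4) g=1 f=10, (6,6) g=1 f=12]; closed=[(3,5), (4,5), (5,5), (6,5)]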